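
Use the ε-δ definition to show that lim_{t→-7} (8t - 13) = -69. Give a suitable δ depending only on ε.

Let ε > 0. We need δ > 0 so that 0 < |t + 7| < δ implies |(8t - 13) + 69| < ε.
Since (8t - 13) + 69 = 8(t + 7), we have |(8t - 13) + 69| = 8|t + 7|.
So 8|t + 7| < ε exactly when |t + 7| < ε/8.
Choosing δ = ε/8 gives |(8t - 13) + 69| = 8|t + 7| < ε whenever |t + 7| < δ.

δ = ε/8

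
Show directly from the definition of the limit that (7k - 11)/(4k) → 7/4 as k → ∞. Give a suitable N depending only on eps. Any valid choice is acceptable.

N = (11/4)/eps

Let eps > 0 be given. For k ≥ 1, |(7k - 11)/(4k) − (7/4)| = |-44|/(4(4k)) = 44/(4(4k)).
Since 4k ≥ 4k for k ≥ 1, this is ≤ 44/(4·4k) = (11/4)/k.
So |(7k - 11)/(4k) − (7/4)| < eps whenever k > (11/4)/eps.
Take N = (11/4)/eps. If k > N then |(7k - 11)/(4k) − (7/4)| ≤ (11/4)/k < eps.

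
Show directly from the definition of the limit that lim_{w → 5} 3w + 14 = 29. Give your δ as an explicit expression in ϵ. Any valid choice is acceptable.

Fix ϵ > 0. We need δ > 0 so that 0 < |w − 5| < δ implies |(3w + 14) − 29| < ϵ.
Since (3w + 14) − 29 = 3(w − 5), we have |(3w + 14) − 29| = 3|w − 5|.
So 3|w − 5| < ϵ exactly when |w − 5| < ϵ/3.
Choosing δ = ϵ/3 gives |(3w + 14) − 29| = 3|w − 5| < ϵ whenever |w − 5| < δ.

δ = ϵ/3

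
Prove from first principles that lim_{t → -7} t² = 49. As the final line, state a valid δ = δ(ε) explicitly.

Suppose ε > 0. We seek δ > 0 with 0 < |t + 7| < δ ⇒ |t² − 49| < ε.
Factor: t² − 49 = (t + 7)(t - 7), so |t² − 49| = |t + 7|·|t - 7|.
Impose δ ≤ 1 so that |t| < 8; then |t - 7| ≤ 15.
Hence |t² − 49| ≤ 15|t + 7|, which is < ε once |t + 7| < ε/15.
Take δ = min(1, ε/15). If 0 < |t + 7| < δ then both bounds hold and |t² − 49| ≤ 15|t + 7| < 15·(ε/15) = ε.

δ = min(1, ε/15)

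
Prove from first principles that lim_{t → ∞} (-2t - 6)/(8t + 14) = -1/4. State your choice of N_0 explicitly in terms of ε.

Suppose ε > 0. We seek N_0 > 0 such that t > N_0 implies |(-2t - 6)/(8t + 14) + 1/4| < ε.
(-2t - 6)/(8t + 14) + 1/4 = (8(-2t - 6) − (-2)(8t + 14)) / (8(8t + 14)) = -20/(8(8t + 14)).
For t > 0 we have 8t + 14 > 8t, so |(-2t - 6)/(8t + 14) + 1/4| = 20/(8(8t + 14)) < 20/(8·8t) = (5/16)/t.
Thus |(-2t - 6)/(8t + 14) + 1/4| < ε whenever t > (5/16)/ε.
Take N_0 = (5/16)/ε. If t > N_0 then |(-2t - 6)/(8t + 14) + 1/4| < (5/16)/t < ε.

N_0 = (5/16)/ε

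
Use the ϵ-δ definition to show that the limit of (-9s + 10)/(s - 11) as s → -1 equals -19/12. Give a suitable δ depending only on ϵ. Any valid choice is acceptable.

Suppose ϵ > 0. We want δ > 0 with 0 < |s + 1| < δ ⇒ |(-9s + 10)/(s - 11) + 19/12| < ϵ.
Combining over a common denominator, (-9s + 10)/(s - 11) + 19/12 = [(-9s + 10)·(-12) − 19·(s - 11)] / [(-12)·(s - 11)] = 89(s + 1) / ((-12)(s - 11)).
So |(-9s + 10)/(s - 11) + 19/12| = 89|s + 1| / (12·|s − 11|).
Restrict δ ≤ 6. Then |s + 1| < 6 gives |s − 11| = |(s + 1) + (-12)| ≥ 12 − 6 = 6.
Hence |(-9s + 10)/(s - 11) + 19/12| < 89|s + 1|/(12·6) = (89/72)|s + 1|, which is < ϵ once |s + 1| < (72/89)ϵ.
Take δ = min(6, (72/89)ϵ). Then 0 < |s + 1| < δ forces both bounds, so |(-9s + 10)/(s - 11) + 19/12| < ϵ.

δ = min(6, (72/89)ϵ)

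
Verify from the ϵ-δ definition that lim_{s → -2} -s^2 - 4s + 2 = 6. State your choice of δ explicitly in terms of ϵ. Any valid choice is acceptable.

Fix ϵ > 0. We want δ > 0 such that 0 < |s + 2| < δ implies |(-s^2 - 4s + 2) − 6| < ϵ.
(-s^2 - 4s + 2) − 6 = -s^2 - 4s - 4 = (s + 2)(-s - 2).
So |(-s^2 - 4s + 2) − 6| = |s + 2|·|-s - 2|.
Assume first that |s + 2| < 2, so |s| < 4. Then |-s - 2| ≤ 4 + 2 = 6.
Hence |(-s^2 - 4s + 2) − 6| ≤ 6|s + 2| < ϵ provided |s + 2| < ϵ/6.
Take δ = min(2, ϵ/6). Then 0 < |s + 2| < δ gives both |s + 2| < 2 and |s + 2| < ϵ/6, so |(-s^2 - 4s + 2) − 6| < ϵ.

δ = min(2, ϵ/6)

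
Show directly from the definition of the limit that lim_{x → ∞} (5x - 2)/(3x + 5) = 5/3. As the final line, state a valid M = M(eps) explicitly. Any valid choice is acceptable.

M = (31/9)/eps

Let eps > 0. We seek M > 0 such that x > M implies |(5x - 2)/(3x + 5) − (5/3)| < eps.
(5x - 2)/(3x + 5) − (5/3) = (3(5x - 2) − 5(3x + 5)) / (3(3x + 5)) = -31/(3(3x + 5)).
For x > 0 we have 3x + 5 > 3x, so |(5x - 2)/(3x + 5) − (5/3)| = 31/(3(3x + 5)) < 31/(3·3x) = (31/9)/x.
Thus |(5x - 2)/(3x + 5) − (5/3)| < eps whenever x > (31/9)/eps.
Take M = (31/9)/eps. If x > M then |(5x - 2)/(3x + 5) − (5/3)| < (31/9)/x < eps.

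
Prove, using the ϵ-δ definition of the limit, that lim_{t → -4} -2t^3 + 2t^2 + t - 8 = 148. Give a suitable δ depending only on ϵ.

Fix ϵ > 0. We want δ > 0 such that 0 < |t + 4| < δ implies |(-2t^3 + 2t^2 + t - 8) − 148| < ϵ.
(-2t^3 + 2t^2 + t - 8) − 148 = -2t^3 + 2t^2 + t - 156 = (t + 4)(-2t^2 + 10t - 39).
So |(-2t^3 + 2t^2 + t - 8) − 148| = |t + 4|·|-2t^2 + 10t - 39|.
Assume first that |t + 4| < 1, so |t| < 5. Then |-2t^2 + 10t - 39| ≤ 2·5^2 + 10·5 + 39 = 139.
Hence |(-2t^3 + 2t^2 + t - 8) − 148| ≤ 139|t + 4| < ϵ provided |t + 4| < ϵ/139.
Take δ = min(1, ϵ/139). Then 0 < |t + 4| < δ gives both |t + 4| < 1 and |t + 4| < ϵ/139, so |(-2t^3 + 2t^2 + t - 8) − 148| < ϵ.

δ = min(1, ϵ/139)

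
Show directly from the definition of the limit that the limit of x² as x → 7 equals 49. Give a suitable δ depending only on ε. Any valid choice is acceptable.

Let ε > 0 be given. We seek δ > 0 with 0 < |x − 7| < δ ⇒ |x² − 49| < ε.
Factor: x² − 49 = (x − 7)(x + 7), so |x² − 49| = |x − 7|·|x + 7|.
Impose δ ≤ 1 so that |x| < 8; then |x + 7| ≤ 15.
Hence |x² − 49| ≤ 15|x − 7|, which is < ε once |x − 7| < ε/15.
Take δ = min(1, ε/15). If 0 < |x − 7| < δ then both bounds hold and |x² − 49| ≤ 15|x − 7| < 15·(ε/15) = ε.

δ = min(1, ε/15)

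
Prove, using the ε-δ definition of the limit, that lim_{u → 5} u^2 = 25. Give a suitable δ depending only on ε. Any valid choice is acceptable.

Fix ε > 0. We seek δ > 0 with 0 < |u − 5| < δ ⇒ |u^2 − 25| < ε.
Factor: u^2 − 25 = (u − 5)(u + 5), so |u^2 − 25| = |u − 5|·|u + 5|.
Restrict δ ≤ 1. Then |u − 5| < 1 gives |u| < 6, so by the triangle inequality |u + 5| ≤ 6 + 5 = 11.
Hence |u^2 − 25| ≤ 11|u − 5|, which is < ε once |u − 5| < ε/11.
Take δ = min(1, ε/11). If 0 < |u − 5| < δ then both bounds hold and |u^2 − 25| ≤ 11|u − 5| < 11·(ε/11) = ε.

δ = min(1, ε/11)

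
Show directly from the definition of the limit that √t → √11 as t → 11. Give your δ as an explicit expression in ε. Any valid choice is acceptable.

δ = min(11, √11·ε)

Let ε > 0. We want δ > 0 such that 0 < |t − 11| < δ implies |√t − √11| < ε.
Rationalise: √t − √11 = (t − 11)/(√t + √11), so |√t − √11| = |t − 11|/(√t + √11).
Restrict δ ≤ 11 so that |t − 11| < 11 forces t > 0, and then √t + √11 > √11.
Hence |√t − √11| < |t − 11|/√11, which is < ε once |t − 11| < √11·ε.
Take δ = min(11, √11·ε). If 0 < |t − 11| < δ then t > 0 and |√t − √11| < |t − 11|/√11 < ε.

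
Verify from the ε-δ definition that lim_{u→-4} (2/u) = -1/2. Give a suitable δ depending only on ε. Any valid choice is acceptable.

δ = min(2, 4ε)

Fix ε > 0. We seek δ > 0 such that 0 < |u + 4| < δ implies |2/u + 1/2| < ε.
|2/u + 1/2| = 2·|-4 − u|/(4·|u|) = 2|u + 4|/(4|u|).
Restrict δ ≤ 2. Then |u + 4| < 2 gives |u| > 2, so 4|u| > 8.
Then |2/u + 1/2| < 2|u + 4|/8, which is < ε when |u + 4| < 4ε.
Take δ = min(2, 4ε). Then 0 < |u + 4| < δ gives both |u + 4| < 2 and |u + 4| < 4ε, so |2/u + 1/2| < ε.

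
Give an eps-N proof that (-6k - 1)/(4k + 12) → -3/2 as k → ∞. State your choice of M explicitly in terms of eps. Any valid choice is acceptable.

Fix eps > 0. For k ≥ 1, |(-6k - 1)/(4k + 12) + 3/2| = |68|/(4(4k + 12)) = 68/(4(4k + 12)).
Since 4k + 12 ≥ 4k for k ≥ 1, this is ≤ 68/(4·4k) = (17/4)/k.
So |(-6k - 1)/(4k + 12) + 3/2| < eps whenever k > (17/4)/eps.
Take M = (17/4)/eps. If k > M then |(-6k - 1)/(4k + 12) + 3/2| ≤ (17/4)/k < eps.

M = (17/4)/eps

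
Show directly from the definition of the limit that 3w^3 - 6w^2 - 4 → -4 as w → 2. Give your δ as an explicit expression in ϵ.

Let ϵ > 0 be given. We want δ > 0 such that 0 < |w − 2| < δ implies |(3w^3 - 6w^2 - 4) + 4| < ϵ.
(3w^3 - 6w^2 - 4) + 4 = 3w^3 - 6w^2 = (w − 2)(3w^2).
So |(3w^3 - 6w^2 - 4) + 4| = |w − 2|·|3w^2|.
Assume first that |w − 2| < 1, so |w| < 3. Then |3w^2| ≤ 3·3^2 = 27.
Hence |(3w^3 - 6w^2 - 4) + 4| ≤ 27|w − 2| < ϵ provided |w − 2| < ϵ/27.
Take δ = min(1, ϵ/27). Then 0 < |w − 2| < δ gives both |w − 2| < 1 and |w − 2| < ϵ/27, so |(3w^3 - 6w^2 - 4) + 4| < ϵ.

δ = min(1, ϵ/27)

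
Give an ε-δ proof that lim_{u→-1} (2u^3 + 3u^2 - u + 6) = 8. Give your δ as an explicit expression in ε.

Let ε > 0. We want δ > 0 such that 0 < |u + 1| < δ implies |(2u^3 + 3u^2 - u + 6) − 8| < ε.
(2u^3 + 3u^2 - u + 6) − 8 = 2u^3 + 3u^2 - u - 2 = (u + 1)(2u^2 + u - 2).
So |(2u^3 + 3u^2 - u + 6) − 8| = |u + 1|·|2u^2 + u - 2|.
Assume first that |u + 1| < 2, so |u| < 3. Then |2u^2 + u - 2| ≤ 2·3^2 + 3 + 2 = 23.
Hence |(2u^3 + 3u^2 - u + 6) − 8| ≤ 23|u + 1| < ε provided |u + 1| < ε/23.
Choosing δ = min(2, ε/23) ensures both conditions, hence |(2u^3 + 3u^2 - u + 6) − 8| < ε.

δ = min(2, ε/23)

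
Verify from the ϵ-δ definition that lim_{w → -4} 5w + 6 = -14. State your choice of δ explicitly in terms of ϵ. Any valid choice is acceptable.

δ = ϵ/5

Let ϵ > 0 be given. We need δ > 0 so that 0 < |w + 4| < δ implies |(5w + 6) + 14| < ϵ.
Since (5w + 6) + 14 = 5(w + 4), we have |(5w + 6) + 14| = 5|w + 4|.
Thus it suffices that |w + 4| < ϵ/5.
Choosing δ = ϵ/5 gives |(5w + 6) + 14| = 5|w + 4| < ϵ whenever |w + 4| < δ.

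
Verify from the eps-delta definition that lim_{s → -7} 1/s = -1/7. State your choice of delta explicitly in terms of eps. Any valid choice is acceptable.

delta = min(7/2, (49/2)eps)

Let eps > 0 be given. We seek delta > 0 such that 0 < |s + 7| < delta implies |1/s + 1/7| < eps.
|1/s + 1/7| = |-7 − s|/(7·|s|) = |s + 7|/(7|s|).
Require delta ≤ 7/2 so that |s| > 7 − 7/2 = 7/2, hence 7|s| > 49/2.
Then |1/s + 1/7| < |s + 7|/(49/2), which is < eps when |s + 7| < (49/2)eps.
Take delta = min(7/2, (49/2)eps). Then 0 < |s + 7| < delta gives both |s + 7| < 7/2 and |s + 7| < (49/2)eps, so |1/s + 1/7| < eps.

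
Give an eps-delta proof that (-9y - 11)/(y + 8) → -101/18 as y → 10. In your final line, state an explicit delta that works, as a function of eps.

Suppose eps > 0. We want delta > 0 with 0 < |y − 10| < delta ⇒ |(-9y - 11)/(y + 8) + 101/18| < eps.
Combining over a common denominator, (-9y - 11)/(y + 8) + 101/18 = [(-9y - 11)·18 − (-101)·(y + 8)] / [18·(y + 8)] = -61(y − 10) / (18(y + 8)).
So |(-9y - 11)/(y + 8) + 101/18| = 61|y − 10| / (18·|y + 8|).
Require delta ≤ 9, so |y + 8| ≥ |18| − |y − 10| > 18 − 9 = 9.
Hence |(-9y - 11)/(y + 8) + 101/18| < 61|y − 10|/(18·9) = (61/162)|y − 10|, which is < eps once |y − 10| < (162/61)eps.
Take delta = min(9, (162/61)eps). Then 0 < |y − 10| < delta forces both bounds, so |(-9y - 11)/(y + 8) + 101/18| < eps.

delta = min(9, (162/61)eps)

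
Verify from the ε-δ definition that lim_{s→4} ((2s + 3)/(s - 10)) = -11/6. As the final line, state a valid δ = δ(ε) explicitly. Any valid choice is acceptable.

δ = min(3, (18/23)ε)

Fix ε > 0. We want δ > 0 with 0 < |s − 4| < δ ⇒ |(2s + 3)/(s - 10) + 11/6| < ε.
Combining over a common denominator, (2s + 3)/(s - 10) + 11/6 = [(2s + 3)·(-6) − 11·(s - 10)] / [(-6)·(s - 10)] = -23(s − 4) / ((-6)(s - 10)).
So |(2s + 3)/(s - 10) + 11/6| = 23|s − 4| / (6·|s − 10|).
Require δ ≤ 3, so |s − 10| ≥ |-6| − |s − 4| > 6 − 3 = 3.
Hence |(2s + 3)/(s - 10) + 11/6| < 23|s − 4|/(6·3) = (23/18)|s − 4|, which is < ε once |s − 4| < (18/23)ε.
Take δ = min(3, (18/23)ε). Then 0 < |s − 4| < δ forces both bounds, so |(2s + 3)/(s - 10) + 11/6| < ε.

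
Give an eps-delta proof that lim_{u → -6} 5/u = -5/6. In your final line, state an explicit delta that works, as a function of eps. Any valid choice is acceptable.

delta = min(3, (18/5)eps)

Suppose eps > 0. We seek delta > 0 such that 0 < |u + 6| < delta implies |5/u + 5/6| < eps.
|5/u + 5/6| = 5·|-6 − u|/(6·|u|) = 5|u + 6|/(6|u|).
Restrict delta ≤ 3. Then |u + 6| < 3 gives |u| > 3, so 6|u| > 18.
Then |5/u + 5/6| < 5|u + 6|/18, which is < eps when |u + 6| < (18/5)eps.
Take delta = min(3, (18/5)eps). Then 0 < |u + 6| < delta gives both |u + 6| < 3 and |u + 6| < (18/5)eps, so |5/u + 5/6| < eps.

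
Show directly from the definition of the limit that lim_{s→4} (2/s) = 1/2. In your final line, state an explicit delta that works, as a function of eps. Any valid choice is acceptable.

Let eps > 0 be given. We seek delta > 0 such that 0 < |s − 4| < delta implies |2/s − (1/2)| < eps.
|2/s − (1/2)| = 2·|4 − s|/(4·|s|) = 2|s − 4|/(4|s|).
Restrict delta ≤ 2. Then |s − 4| < 2 gives |s| > 2, so 4|s| > 8.
Then |2/s − (1/2)| < 2|s − 4|/8, which is < eps when |s − 4| < 4eps.
Take delta = min(2, 4eps). Then 0 < |s − 4| < delta gives both |s − 4| < 2 and |s − 4| < 4eps, so |2/s − (1/2)| < eps.

delta = min(2, 4eps)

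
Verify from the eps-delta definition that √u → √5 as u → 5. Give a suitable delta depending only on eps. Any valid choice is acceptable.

delta = min(5, √5·eps)

Let eps > 0 be given. We want delta > 0 such that 0 < |u − 5| < delta implies |√u − √5| < eps.
Rationalise: √u − √5 = (u − 5)/(√u + √5), so |√u − √5| = |u − 5|/(√u + √5).
Restrict delta ≤ 5 so that |u − 5| < 5 forces u > 0, and then √u + √5 > √5.
Hence |√u − √5| < |u − 5|/√5, which is < eps once |u − 5| < √5·eps.
Take delta = min(5, √5·eps). If 0 < |u − 5| < delta then u > 0 and |√u − √5| < |u − 5|/√5 < eps.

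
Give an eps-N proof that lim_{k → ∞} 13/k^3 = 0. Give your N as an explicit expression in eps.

Suppose eps > 0. For k ≥ 1, |13/k^3 − 0| = 13/k^3.
13/k^3 < eps ⇔ k^3 > 13/eps ⇔ k > (13/eps)^{1/3}.
Take N = (13/eps)^{1/3}. Then k > N implies 13/k^3 < eps.

N = (13/eps)^{1/3}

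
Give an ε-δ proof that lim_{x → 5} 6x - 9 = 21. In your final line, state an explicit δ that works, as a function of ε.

δ = ε/6

Let ε > 0. We need δ > 0 so that 0 < |x − 5| < δ implies |(6x - 9) − 21| < ε.
Since (6x - 9) − 21 = 6(x − 5), we have |(6x - 9) − 21| = 6|x − 5|.
So 6|x − 5| < ε exactly when |x − 5| < ε/6.
Take δ = ε/6. If 0 < |x − 5| < δ then |(6x - 9) − 21| = 6|x − 5| < 6·(ε/6) = ε.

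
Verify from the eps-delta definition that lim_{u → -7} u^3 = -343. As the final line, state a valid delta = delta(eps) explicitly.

Let eps > 0. We seek delta > 0 with 0 < |u + 7| < delta ⇒ |u^3 + 343| < eps.
Factor: u^3 + 343 = (u + 7)(u^2 - 7u + 49), so |u^3 + 343| = |u + 7|·|u^2 - 7u + 49|.
Impose delta ≤ 2 so that |u| < 9; then |u^2 - 7u + 49| ≤ 193.
Hence |u^3 + 343| ≤ 193|u + 7|, which is < eps once |u + 7| < eps/193.
Take delta = min(2, eps/193). If 0 < |u + 7| < delta then both bounds hold and |u^3 + 343| ≤ 193|u + 7| < 193·(eps/193) = eps.

delta = min(2, eps/193)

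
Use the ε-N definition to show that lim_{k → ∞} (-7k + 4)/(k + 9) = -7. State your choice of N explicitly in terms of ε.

N = 67/ε

Let ε > 0. For k ≥ 1, |(-7k + 4)/(k + 9) + 7| = |67|/((k + 9)) = 67/((k + 9)).
Since k + 9 ≥ k for k ≥ 1, this is ≤ 67/(k) = 67/k.
So |(-7k + 4)/(k + 9) + 7| < ε whenever k > 67/ε.
Take N = 67/ε. If k > N then |(-7k + 4)/(k + 9) + 7| ≤ 67/k < ε.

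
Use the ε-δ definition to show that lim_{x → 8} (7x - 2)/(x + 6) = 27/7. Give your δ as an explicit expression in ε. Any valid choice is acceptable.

Let ε > 0. We want δ > 0 with 0 < |x − 8| < δ ⇒ |(7x - 2)/(x + 6) − (27/7)| < ε.
Combining over a common denominator, (7x - 2)/(x + 6) − (27/7) = [(7x - 2)·14 − 54·(x + 6)] / [14·(x + 6)] = 44(x − 8) / (14(x + 6)).
So |(7x - 2)/(x + 6) − (27/7)| = 44|x − 8| / (14·|x + 6|).
Restrict δ ≤ 7. Then |x − 8| < 7 gives |x + 6| = |(x − 8) + 14| ≥ 14 − 7 = 7.
Hence |(7x - 2)/(x + 6) − (27/7)| < 44|x − 8|/(14·7) = (22/49)|x − 8|, which is < ε once |x − 8| < (49/22)ε.
Take δ = min(7, (49/22)ε). Then 0 < |x − 8| < δ forces both bounds, so |(7x - 2)/(x + 6) − (27/7)| < ε.

δ = min(7, (49/22)ε)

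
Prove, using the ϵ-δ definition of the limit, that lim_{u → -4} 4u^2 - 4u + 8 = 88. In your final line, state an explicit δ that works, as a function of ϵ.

δ = min(2, ϵ/44)

Let ϵ > 0. We want δ > 0 such that 0 < |u + 4| < δ implies |(4u^2 - 4u + 8) − 88| < ϵ.
(4u^2 - 4u + 8) − 88 = 4u^2 - 4u - 80 = (u + 4)(4u - 20).
So |(4u^2 - 4u + 8) − 88| = |u + 4|·|4u - 20|.
Require δ ≤ 2. Then |u + 4| < 2 gives |u| < 6, and by the triangle inequality |4u - 20| ≤ 4·6 + 20 = 44.
Hence |(4u^2 - 4u + 8) − 88| ≤ 44|u + 4| < ϵ provided |u + 4| < ϵ/44.
Take δ = min(2, ϵ/44). Then 0 < |u + 4| < δ gives both |u + 4| < 2 and |u + 4| < ϵ/44, so |(4u^2 - 4u + 8) − 88| < ϵ.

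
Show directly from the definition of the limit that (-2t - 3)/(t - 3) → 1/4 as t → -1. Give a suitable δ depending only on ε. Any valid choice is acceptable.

Let ε > 0. We want δ > 0 with 0 < |t + 1| < δ ⇒ |(-2t - 3)/(t - 3) − (1/4)| < ε.
Combining over a common denominator, (-2t - 3)/(t - 3) − (1/4) = [(-2t - 3)·(-4) − (-1)·(t - 3)] / [(-4)·(t - 3)] = 9(t + 1) / ((-4)(t - 3)).
So |(-2t - 3)/(t - 3) − (1/4)| = 9|t + 1| / (4·|t − 3|).
Restrict δ ≤ 2. Then |t + 1| < 2 gives |t − 3| = |(t + 1) + (-4)| ≥ 4 − 2 = 2.
Hence |(-2t - 3)/(t - 3) − (1/4)| < 9|t + 1|/(4·2) = (9/8)|t + 1|, which is < ε once |t + 1| < (8/9)ε.
Take δ = min(2, (8/9)ε). Then 0 < |t + 1| < δ forces both bounds, so |(-2t - 3)/(t - 3) − (1/4)| < ε.

δ = min(2, (8/9)ε)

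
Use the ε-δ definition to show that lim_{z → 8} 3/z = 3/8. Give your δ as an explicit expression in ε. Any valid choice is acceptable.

Let ε > 0 be given. We seek δ > 0 such that 0 < |z − 8| < δ implies |3/z − (3/8)| < ε.
|3/z − (3/8)| = 3·|8 − z|/(8·|z|) = 3|z − 8|/(8|z|).
Restrict δ ≤ 4. Then |z − 8| < 4 gives |z| > 4, so 8|z| > 32.
Then |3/z − (3/8)| < 3|z − 8|/32, which is < ε when |z − 8| < (32/3)ε.
Take δ = min(4, (32/3)ε). Then 0 < |z − 8| < δ gives both |z − 8| < 4 and |z − 8| < (32/3)ε, so |3/z − (3/8)| < ε.

δ = min(4, (32/3)ε)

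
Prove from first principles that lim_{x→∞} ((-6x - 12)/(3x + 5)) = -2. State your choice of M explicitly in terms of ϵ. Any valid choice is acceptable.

M = (2/3)/ϵ

Let ϵ > 0 be given. We seek M > 0 such that x > M implies |(-6x - 12)/(3x + 5) + 2| < ϵ.
(-6x - 12)/(3x + 5) + 2 = (3(-6x - 12) − (-6)(3x + 5)) / (3(3x + 5)) = -6/(3(3x + 5)).
For x > 0 we have 3x + 5 > 3x, so |(-6x - 12)/(3x + 5) + 2| = 6/(3(3x + 5)) < 6/(3·3x) = (2/3)/x.
Thus |(-6x - 12)/(3x + 5) + 2| < ϵ whenever x > (2/3)/ϵ.
Take M = (2/3)/ϵ. If x > M then |(-6x - 12)/(3x + 5) + 2| < (2/3)/x < ϵ.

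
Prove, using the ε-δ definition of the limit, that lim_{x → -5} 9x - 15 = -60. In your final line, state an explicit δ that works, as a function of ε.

Let ε > 0. We need δ > 0 so that 0 < |x + 5| < δ implies |(9x - 15) + 60| < ε.
|(9x - 15) + 60| = |9x + 45| = 9|x + 5|.
Thus it suffices that |x + 5| < ε/9.
Take δ = ε/9. If 0 < |x + 5| < δ then |(9x - 15) + 60| = 9|x + 5| < 9·(ε/9) = ε.

δ = ε/9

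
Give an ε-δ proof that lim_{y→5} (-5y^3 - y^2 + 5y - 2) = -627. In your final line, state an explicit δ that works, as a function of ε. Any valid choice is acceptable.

Let ε > 0. We want δ > 0 such that 0 < |y − 5| < δ implies |(-5y^3 - y^2 + 5y - 2) + 627| < ε.
(-5y^3 - y^2 + 5y - 2) + 627 = -5y^3 - y^2 + 5y + 625 = (y − 5)(-5y^2 - 26y - 125).
So |(-5y^3 - y^2 + 5y - 2) + 627| = |y − 5|·|-5y^2 - 26y - 125|.
Require δ ≤ 2. Then |y − 5| < 2 gives |y| < 7, and by the triangle inequality |-5y^2 - 26y - 125| ≤ 5·7^2 + 26·7 + 125 = 552.
Hence |(-5y^3 - y^2 + 5y - 2) + 627| ≤ 552|y − 5| < ε provided |y − 5| < ε/552.
Take δ = min(2, ε/552). Then 0 < |y − 5| < δ gives both |y − 5| < 2 and |y − 5| < ε/552, so |(-5y^3 - y^2 + 5y - 2) + 627| < ε.

δ = min(2, ε/552)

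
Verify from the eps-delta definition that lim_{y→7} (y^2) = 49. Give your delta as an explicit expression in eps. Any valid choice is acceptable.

Suppose eps > 0. We seek delta > 0 with 0 < |y − 7| < delta ⇒ |y^2 − 49| < eps.
Factor: y^2 − 49 = (y − 7)(y + 7), so |y^2 − 49| = |y − 7|·|y + 7|.
Impose delta ≤ 1 so that |y| < 8; then |y + 7| ≤ 15.
Hence |y^2 − 49| ≤ 15|y − 7|, which is < eps once |y − 7| < eps/15.
Take delta = min(1, eps/15). If 0 < |y − 7| < delta then both bounds hold and |y^2 − 49| ≤ 15|y − 7| < 15·(eps/15) = eps.

delta = min(1, eps/15)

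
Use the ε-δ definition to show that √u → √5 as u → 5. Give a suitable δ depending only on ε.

δ = min(5, √5·ε)

Let ε > 0 be given. We want δ > 0 such that 0 < |u − 5| < δ implies |√u − √5| < ε.
Multiplying by the conjugate, |√u − √5| = |u − 5|/(√u + √5).
Restrict δ ≤ 5 so that |u − 5| < 5 forces u > 0, and then √u + √5 > √5.
Hence |√u − √5| < |u − 5|/√5, which is < ε once |u − 5| < √5·ε.
Take δ = min(5, √5·ε). If 0 < |u − 5| < δ then u > 0 and |√u − √5| < |u − 5|/√5 < ε.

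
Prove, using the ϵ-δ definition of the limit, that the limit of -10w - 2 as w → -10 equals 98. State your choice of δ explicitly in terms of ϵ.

Let ϵ > 0 be given. We need δ > 0 so that 0 < |w + 10| < δ implies |(-10w - 2) − 98| < ϵ.
|(-10w - 2) − 98| = |-10w - 100| = 10|w + 10|.
So 10|w + 10| < ϵ exactly when |w + 10| < ϵ/10.
Choosing δ = ϵ/10 gives |(-10w - 2) − 98| = 10|w + 10| < ϵ whenever |w + 10| < δ.

δ = ϵ/10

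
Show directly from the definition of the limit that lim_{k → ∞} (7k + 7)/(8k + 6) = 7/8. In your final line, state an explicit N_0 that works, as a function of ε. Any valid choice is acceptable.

N_0 = (7/32)/ε

Fix ε > 0. For k ≥ 1, |(7k + 7)/(8k + 6) − (7/8)| = |14|/(8(8k + 6)) = 14/(8(8k + 6)).
Since 8k + 6 ≥ 8k for k ≥ 1, this is ≤ 14/(8·8k) = (7/32)/k.
So |(7k + 7)/(8k + 6) − (7/8)| < ε whenever k > (7/32)/ε.
Take N_0 = (7/32)/ε. If k > N_0 then |(7k + 7)/(8k + 6) − (7/8)| ≤ (7/32)/k < ε.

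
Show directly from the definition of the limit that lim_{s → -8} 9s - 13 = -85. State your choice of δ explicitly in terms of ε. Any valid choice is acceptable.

δ = ε/9

Let ε > 0 be given. We need δ > 0 so that 0 < |s + 8| < δ implies |(9s - 13) + 85| < ε.
|(9s - 13) + 85| = |9s + 72| = 9|s + 8|.
So 9|s + 8| < ε exactly when |s + 8| < ε/9.
Take δ = ε/9. If 0 < |s + 8| < δ then |(9s - 13) + 85| = 9|s + 8| < 9·(ε/9) = ε.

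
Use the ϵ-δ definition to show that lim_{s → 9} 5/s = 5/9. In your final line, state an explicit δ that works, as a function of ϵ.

δ = min(9/2, (81/10)ϵ)

Fix ϵ > 0. We seek δ > 0 such that 0 < |s − 9| < δ implies |5/s − (5/9)| < ϵ.
|5/s − (5/9)| = 5·|9 − s|/(9·|s|) = 5|s − 9|/(9|s|).
Restrict δ ≤ 9/2. Then |s − 9| < 9/2 gives |s| > 9/2, so 9|s| > 81/2.
Then |5/s − (5/9)| < 5|s − 9|/(81/2), which is < ϵ when |s − 9| < (81/10)ϵ.
Take δ = min(9/2, (81/10)ϵ). Then 0 < |s − 9| < δ gives both |s − 9| < 9/2 and |s − 9| < (81/10)ϵ, so |5/s − (5/9)| < ϵ.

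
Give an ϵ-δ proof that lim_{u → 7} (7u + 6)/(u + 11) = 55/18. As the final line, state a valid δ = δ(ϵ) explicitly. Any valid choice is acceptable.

δ = min(9, (162/71)ϵ)

Fix ϵ > 0. We want δ > 0 with 0 < |u − 7| < δ ⇒ |(7u + 6)/(u + 11) − (55/18)| < ϵ.
Combining over a common denominator, (7u + 6)/(u + 11) − (55/18) = [(7u + 6)·18 − 55·(u + 11)] / [18·(u + 11)] = 71(u − 7) / (18(u + 11)).
So |(7u + 6)/(u + 11) − (55/18)| = 71|u − 7| / (18·|u + 11|).
Require δ ≤ 9, so |u + 11| ≥ |18| − |u − 7| > 18 − 9 = 9.
Hence |(7u + 6)/(u + 11) − (55/18)| < 71|u − 7|/(18·9) = (71/162)|u − 7|, which is < ϵ once |u − 7| < (162/71)ϵ.
Take δ = min(9, (162/71)ϵ). Then 0 < |u − 7| < δ forces both bounds, so |(7u + 6)/(u + 11) − (55/18)| < ϵ.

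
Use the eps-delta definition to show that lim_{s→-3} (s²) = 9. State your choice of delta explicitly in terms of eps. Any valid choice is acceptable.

Fix eps > 0. We seek delta > 0 with 0 < |s + 3| < delta ⇒ |s² − 9| < eps.
Factor: s² − 9 = (s + 3)(s - 3), so |s² − 9| = |s + 3|·|s - 3|.
Restrict delta ≤ 2. Then |s + 3| < 2 gives |s| < 5, so by the triangle inequality |s - 3| ≤ 5 + 3 = 8.
Hence |s² − 9| ≤ 8|s + 3|, which is < eps once |s + 3| < eps/8.
Take delta = min(2, eps/8). If 0 < |s + 3| < delta then both bounds hold and |s² − 9| ≤ 8|s + 3| < 8·(eps/8) = eps.

delta = min(2, eps/8)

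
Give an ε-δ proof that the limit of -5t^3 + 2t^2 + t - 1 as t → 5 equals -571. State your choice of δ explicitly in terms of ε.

δ = min(2, ε/520)

Suppose ε > 0. We want δ > 0 such that 0 < |t − 5| < δ implies |(-5t^3 + 2t^2 + t - 1) + 571| < ε.
(-5t^3 + 2t^2 + t - 1) + 571 = -5t^3 + 2t^2 + t + 570 = (t − 5)(-5t^2 - 23t - 114).
So |(-5t^3 + 2t^2 + t - 1) + 571| = |t − 5|·|-5t^2 - 23t - 114|.
Assume first that |t − 5| < 2, so |t| < 7. Then |-5t^2 - 23t - 114| ≤ 5·7^2 + 23·7 + 114 = 520.
Hence |(-5t^3 + 2t^2 + t - 1) + 571| ≤ 520|t − 5| < ε provided |t − 5| < ε/520.
Take δ = min(2, ε/520). Then 0 < |t − 5| < δ gives both |t − 5| < 2 and |t − 5| < ε/520, so |(-5t^3 + 2t^2 + t - 1) + 571| < ε.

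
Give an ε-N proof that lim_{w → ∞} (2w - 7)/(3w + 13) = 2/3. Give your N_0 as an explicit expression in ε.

Suppose ε > 0. We seek N_0 > 0 such that w > N_0 implies |(2w - 7)/(3w + 13) − (2/3)| < ε.
(2w - 7)/(3w + 13) − (2/3) = (3(2w - 7) − 2(3w + 13)) / (3(3w + 13)) = -47/(3(3w + 13)).
For w > 0 we have 3w + 13 > 3w, so |(2w - 7)/(3w + 13) − (2/3)| = 47/(3(3w + 13)) < 47/(3·3w) = (47/9)/w.
Thus |(2w - 7)/(3w + 13) − (2/3)| < ε whenever w > (47/9)/ε.
Take N_0 = (47/9)/ε. If w > N_0 then |(2w - 7)/(3w + 13) − (2/3)| < (47/9)/w < ε.

N_0 = (47/9)/ε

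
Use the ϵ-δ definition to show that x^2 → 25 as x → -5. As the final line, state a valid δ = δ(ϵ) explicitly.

δ = min(1, ϵ/11)

Fix ϵ > 0. We seek δ > 0 with 0 < |x + 5| < δ ⇒ |x^2 − 25| < ϵ.
Factor: x^2 − 25 = (x + 5)(x - 5), so |x^2 − 25| = |x + 5|·|x - 5|.
Impose δ ≤ 1 so that |x| < 6; then |x - 5| ≤ 11.
Hence |x^2 − 25| ≤ 11|x + 5|, which is < ϵ once |x + 5| < ϵ/11.
Take δ = min(1, ϵ/11). If 0 < |x + 5| < δ then both bounds hold and |x^2 − 25| ≤ 11|x + 5| < 11·(ϵ/11) = ϵ.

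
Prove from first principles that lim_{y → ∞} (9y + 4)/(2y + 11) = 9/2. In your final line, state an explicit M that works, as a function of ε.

Let ε > 0 be given. We seek M > 0 such that y > M implies |(9y + 4)/(2y + 11) − (9/2)| < ε.
(9y + 4)/(2y + 11) − (9/2) = (2(9y + 4) − 9(2y + 11)) / (2(2y + 11)) = -91/(2(2y + 11)).
For y > 0 we have 2y + 11 > 2y, so |(9y + 4)/(2y + 11) − (9/2)| = 91/(2(2y + 11)) < 91/(2·2y) = (91/4)/y.
Thus |(9y + 4)/(2y + 11) − (9/2)| < ε whenever y > (91/4)/ε.
Take M = (91/4)/ε. If y > M then |(9y + 4)/(2y + 11) − (9/2)| < (91/4)/y < ε.

M = (91/4)/ε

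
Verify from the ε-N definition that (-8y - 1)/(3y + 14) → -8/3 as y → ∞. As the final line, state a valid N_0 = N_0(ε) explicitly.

Fix ε > 0. We seek N_0 > 0 such that y > N_0 implies |(-8y - 1)/(3y + 14) + 8/3| < ε.
(-8y - 1)/(3y + 14) + 8/3 = (3(-8y - 1) − (-8)(3y + 14)) / (3(3y + 14)) = 109/(3(3y + 14)).
For y > 0 we have 3y + 14 > 3y, so |(-8y - 1)/(3y + 14) + 8/3| = 109/(3(3y + 14)) < 109/(3·3y) = (109/9)/y.
Thus |(-8y - 1)/(3y + 14) + 8/3| < ε whenever y > (109/9)/ε.
Take N_0 = (109/9)/ε. If y > N_0 then |(-8y - 1)/(3y + 14) + 8/3| < (109/9)/y < ε.

N_0 = (109/9)/ε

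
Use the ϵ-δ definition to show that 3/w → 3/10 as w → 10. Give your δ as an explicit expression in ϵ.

Let ϵ > 0. We seek δ > 0 such that 0 < |w − 10| < δ implies |3/w − (3/10)| < ϵ.
|3/w − (3/10)| = 3·|10 − w|/(10·|w|) = 3|w − 10|/(10|w|).
Restrict δ ≤ 5. Then |w − 10| < 5 gives |w| > 5, so 10|w| > 50.
Then |3/w − (3/10)| < 3|w − 10|/50, which is < ϵ when |w − 10| < (50/3)ϵ.
Take δ = min(5, (50/3)ϵ). Then 0 < |w − 10| < δ gives both |w − 10| < 5 and |w − 10| < (50/3)ϵ, so |3/w − (3/10)| < ϵ.

δ = min(5, (50/3)ϵ)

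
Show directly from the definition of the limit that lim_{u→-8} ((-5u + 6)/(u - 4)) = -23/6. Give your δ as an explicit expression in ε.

δ = min(6, (36/7)ε)

Fix ε > 0. We want δ > 0 with 0 < |u + 8| < δ ⇒ |(-5u + 6)/(u - 4) + 23/6| < ε.
Combining over a common denominator, (-5u + 6)/(u - 4) + 23/6 = [(-5u + 6)·(-12) − 46·(u - 4)] / [(-12)·(u - 4)] = 14(u + 8) / ((-12)(u - 4)).
So |(-5u + 6)/(u - 4) + 23/6| = 14|u + 8| / (12·|u − 4|).
Restrict δ ≤ 6. Then |u + 8| < 6 gives |u − 4| = |(u + 8) + (-12)| ≥ 12 − 6 = 6.
Hence |(-5u + 6)/(u - 4) + 23/6| < 14|u + 8|/(12·6) = (7/36)|u + 8|, which is < ε once |u + 8| < (36/7)ε.
Take δ = min(6, (36/7)ε). Then 0 < |u + 8| < δ forces both bounds, so |(-5u + 6)/(u - 4) + 23/6| < ε.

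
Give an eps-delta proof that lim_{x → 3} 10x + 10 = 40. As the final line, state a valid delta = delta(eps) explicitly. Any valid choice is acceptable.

delta = eps/10

Fix eps > 0. We need delta > 0 so that 0 < |x − 3| < delta implies |(10x + 10) − 40| < eps.
|(10x + 10) − 40| = |10x - 30| = 10|x − 3|.
Thus it suffices that |x − 3| < eps/10.
Take delta = eps/10. If 0 < |x − 3| < delta then |(10x + 10) − 40| = 10|x − 3| < 10·(eps/10) = eps.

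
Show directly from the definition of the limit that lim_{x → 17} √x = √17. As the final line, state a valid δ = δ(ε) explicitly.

δ = min(17, √17·ε)

Let ε > 0 be given. We want δ > 0 such that 0 < |x − 17| < δ implies |√x − √17| < ε.
Rationalise: √x − √17 = (x − 17)/(√x + √17), so |√x − √17| = |x − 17|/(√x + √17).
Restrict δ ≤ 17 so that |x − 17| < 17 forces x > 0, and then √x + √17 > √17.
Hence |√x − √17| < |x − 17|/√17, which is < ε once |x − 17| < √17·ε.
Take δ = min(17, √17·ε). If 0 < |x − 17| < δ then x > 0 and |√x − √17| < |x − 17|/√17 < ε.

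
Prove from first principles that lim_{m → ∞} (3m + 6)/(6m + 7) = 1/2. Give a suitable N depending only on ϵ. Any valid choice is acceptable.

N = (5/12)/ϵ

Fix ϵ > 0. For m ≥ 1, |(3m + 6)/(6m + 7) − (1/2)| = |15|/(6(6m + 7)) = 15/(6(6m + 7)).
Since 6m + 7 ≥ 6m for m ≥ 1, this is ≤ 15/(6·6m) = (5/12)/m.
So |(3m + 6)/(6m + 7) − (1/2)| < ϵ whenever m > (5/12)/ϵ.
Take N = (5/12)/ϵ. If m > N then |(3m + 6)/(6m + 7) − (1/2)| ≤ (5/12)/m < ϵ.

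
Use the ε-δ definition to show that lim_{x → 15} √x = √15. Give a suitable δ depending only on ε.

Let ε > 0 be given. We want δ > 0 such that 0 < |x − 15| < δ implies |√x − √15| < ε.
Rationalise: √x − √15 = (x − 15)/(√x + √15), so |√x − √15| = |x − 15|/(√x + √15).
Restrict δ ≤ 15 so that |x − 15| < 15 forces x > 0, and then √x + √15 > √15.
Hence |√x − √15| < |x − 15|/√15, which is < ε once |x − 15| < √15·ε.
Take δ = min(15, √15·ε). If 0 < |x − 15| < δ then x > 0 and |√x − √15| < |x − 15|/√15 < ε.

δ = min(15, √15·ε)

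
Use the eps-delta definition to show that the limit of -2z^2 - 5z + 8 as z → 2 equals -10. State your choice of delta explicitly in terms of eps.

Fix eps > 0. We want delta > 0 such that 0 < |z − 2| < delta implies |(-2z^2 - 5z + 8) + 10| < eps.
(-2z^2 - 5z + 8) + 10 = -2z^2 - 5z + 18 = (z − 2)(-2z - 9).
So |(-2z^2 - 5z + 8) + 10| = |z − 2|·|-2z - 9|.
Assume first that |z − 2| < 2, so |z| < 4. Then |-2z - 9| ≤ 2·4 + 9 = 17.
Hence |(-2z^2 - 5z + 8) + 10| ≤ 17|z − 2| < eps provided |z − 2| < eps/17.
Choosing delta = min(2, eps/17) ensures both conditions, hence |(-2z^2 - 5z + 8) + 10| < eps.

delta = min(2, eps/17)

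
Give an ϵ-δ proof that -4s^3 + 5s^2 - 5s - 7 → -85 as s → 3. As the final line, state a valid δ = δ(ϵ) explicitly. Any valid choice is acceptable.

Let ϵ > 0. We want δ > 0 such that 0 < |s − 3| < δ implies |(-4s^3 + 5s^2 - 5s - 7) + 85| < ϵ.
(-4s^3 + 5s^2 - 5s - 7) + 85 = -4s^3 + 5s^2 - 5s + 78 = (s − 3)(-4s^2 - 7s - 26).
So |(-4s^3 + 5s^2 - 5s - 7) + 85| = |s − 3|·|-4s^2 - 7s - 26|.
Assume first that |s − 3| < 1, so |s| < 4. Then |-4s^2 - 7s - 26| ≤ 4·4^2 + 7·4 + 26 = 118.
Hence |(-4s^3 + 5s^2 - 5s - 7) + 85| ≤ 118|s − 3| < ϵ provided |s − 3| < ϵ/118.
Take δ = min(1, ϵ/118). Then 0 < |s − 3| < δ gives both |s − 3| < 1 and |s − 3| < ϵ/118, so |(-4s^3 + 5s^2 - 5s - 7) + 85| < ϵ.

δ = min(1, ϵ/118)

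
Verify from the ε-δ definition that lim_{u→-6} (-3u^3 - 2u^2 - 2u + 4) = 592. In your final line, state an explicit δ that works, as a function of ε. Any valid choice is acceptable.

Let ε > 0. We want δ > 0 such that 0 < |u + 6| < δ implies |(-3u^3 - 2u^2 - 2u + 4) − 592| < ε.
(-3u^3 - 2u^2 - 2u + 4) − 592 = -3u^3 - 2u^2 - 2u - 588 = (u + 6)(-3u^2 + 16u - 98).
So |(-3u^3 - 2u^2 - 2u + 4) − 592| = |u + 6|·|-3u^2 + 16u - 98|.
Assume first that |u + 6| < 1, so |u| < 7. Then |-3u^2 + 16u - 98| ≤ 3·7^2 + 16·7 + 98 = 357.
Hence |(-3u^3 - 2u^2 - 2u + 4) − 592| ≤ 357|u + 6| < ε provided |u + 6| < ε/357.
Take δ = min(1, ε/357). Then 0 < |u + 6| < δ gives both |u + 6| < 1 and |u + 6| < ε/357, so |(-3u^3 - 2u^2 - 2u + 4) − 592| < ε.

δ = min(1, ε/357)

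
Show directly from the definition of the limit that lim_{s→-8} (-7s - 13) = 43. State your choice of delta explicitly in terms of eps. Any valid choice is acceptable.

delta = eps/7

Let eps > 0 be given. We need delta > 0 so that 0 < |s + 8| < delta implies |(-7s - 13) − 43| < eps.
Since (-7s - 13) − 43 = -7(s + 8), we have |(-7s - 13) − 43| = 7|s + 8|.
Thus it suffices that |s + 8| < eps/7.
Choosing delta = eps/7 gives |(-7s - 13) − 43| = 7|s + 8| < eps whenever |s + 8| < delta.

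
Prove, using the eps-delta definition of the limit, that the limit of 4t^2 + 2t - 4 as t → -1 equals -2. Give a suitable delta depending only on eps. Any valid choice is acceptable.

Let eps > 0. We want delta > 0 such that 0 < |t + 1| < delta implies |(4t^2 + 2t - 4) + 2| < eps.
(4t^2 + 2t - 4) + 2 = 4t^2 + 2t - 2 = (t + 1)(4t - 2).
So |(4t^2 + 2t - 4) + 2| = |t + 1|·|4t - 2|.
Require delta ≤ 1. Then |t + 1| < 1 gives |t| < 2, and by the triangle inequality |4t - 2| ≤ 4·2 + 2 = 10.
Hence |(4t^2 + 2t - 4) + 2| ≤ 10|t + 1| < eps provided |t + 1| < eps/10.
Take delta = min(1, eps/10). Then 0 < |t + 1| < delta gives both |t + 1| < 1 and |t + 1| < eps/10, so |(4t^2 + 2t - 4) + 2| < eps.

delta = min(1, eps/10)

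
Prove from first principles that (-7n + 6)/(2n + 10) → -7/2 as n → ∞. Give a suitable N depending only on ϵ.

N = (41/2)/ϵ

Let ϵ > 0 be given. For n ≥ 1, |(-7n + 6)/(2n + 10) + 7/2| = |82|/(2(2n + 10)) = 82/(2(2n + 10)).
Since 2n + 10 ≥ 2n for n ≥ 1, this is ≤ 82/(2·2n) = (41/2)/n.
So |(-7n + 6)/(2n + 10) + 7/2| < ϵ whenever n > (41/2)/ϵ.
Take N = (41/2)/ϵ. If n > N then |(-7n + 6)/(2n + 10) + 7/2| ≤ (41/2)/n < ϵ.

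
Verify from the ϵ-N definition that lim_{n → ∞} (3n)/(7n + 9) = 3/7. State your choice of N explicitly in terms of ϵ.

Suppose ϵ > 0. For n ≥ 1, |(3n)/(7n + 9) − (3/7)| = |-27|/(7(7n + 9)) = 27/(7(7n + 9)).
Since 7n + 9 ≥ 7n for n ≥ 1, this is ≤ 27/(7·7n) = (27/49)/n.
So |(3n)/(7n + 9) − (3/7)| < ϵ whenever n > (27/49)/ϵ.
Take N = (27/49)/ϵ. If n > N then |(3n)/(7n + 9) − (3/7)| ≤ (27/49)/n < ϵ.

N = (27/49)/ϵ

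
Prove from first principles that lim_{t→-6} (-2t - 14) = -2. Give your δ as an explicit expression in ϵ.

Suppose ϵ > 0. We need δ > 0 so that 0 < |t + 6| < δ implies |(-2t - 14) + 2| < ϵ.
Since (-2t - 14) + 2 = -2(t + 6), we have |(-2t - 14) + 2| = 2|t + 6|.
So 2|t + 6| < ϵ exactly when |t + 6| < ϵ/2.
Choosing δ = ϵ/2 gives |(-2t - 14) + 2| = 2|t + 6| < ϵ whenever |t + 6| < δ.

δ = ϵ/2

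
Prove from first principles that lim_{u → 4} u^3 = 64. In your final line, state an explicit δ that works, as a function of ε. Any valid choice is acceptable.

δ = min(1, ε/61)

Suppose ε > 0. We seek δ > 0 with 0 < |u − 4| < δ ⇒ |u^3 − 64| < ε.
Factor: u^3 − 64 = (u − 4)(u^2 + 4u + 16), so |u^3 − 64| = |u − 4|·|u^2 + 4u + 16|.
Impose δ ≤ 1 so that |u| < 5; then |u^2 + 4u + 16| ≤ 61.
Hence |u^3 − 64| ≤ 61|u − 4|, which is < ε once |u − 4| < ε/61.
Take δ = min(1, ε/61). If 0 < |u − 4| < δ then both bounds hold and |u^3 − 64| ≤ 61|u − 4| < 61·(ε/61) = ε.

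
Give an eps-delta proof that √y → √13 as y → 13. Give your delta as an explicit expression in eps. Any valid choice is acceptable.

Let eps > 0 be given. We want delta > 0 such that 0 < |y − 13| < delta implies |√y − √13| < eps.
Multiplying by the conjugate, |√y − √13| = |y − 13|/(√y + √13).
Restrict delta ≤ 13 so that |y − 13| < 13 forces y > 0, and then √y + √13 > √13.
Hence |√y − √13| < |y − 13|/√13, which is < eps once |y − 13| < √13·eps.
Take delta = min(13, √13·eps). If 0 < |y − 13| < delta then y > 0 and |√y − √13| < |y − 13|/√13 < eps.

delta = min(13, √13·eps)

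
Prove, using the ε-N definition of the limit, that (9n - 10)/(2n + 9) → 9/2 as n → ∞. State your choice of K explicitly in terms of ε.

K = (101/4)/ε

Fix ε > 0. For n ≥ 1, |(9n - 10)/(2n + 9) − (9/2)| = |-101|/(2(2n + 9)) = 101/(2(2n + 9)).
Since 2n + 9 ≥ 2n for n ≥ 1, this is ≤ 101/(2·2n) = (101/4)/n.
So |(9n - 10)/(2n + 9) − (9/2)| < ε whenever n > (101/4)/ε.
Take K = (101/4)/ε. If n > K then |(9n - 10)/(2n + 9) − (9/2)| ≤ (101/4)/n < ε.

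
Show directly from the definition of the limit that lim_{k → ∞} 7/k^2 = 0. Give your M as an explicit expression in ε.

Let ε > 0. For k ≥ 1, |7/k^2 − 0| = 7/k^2.
7/k^2 < ε ⇔ k^2 > 7/ε ⇔ k > (7/ε)^{1/2}.
Take M = (7/ε)^{1/2}. Then k > M implies 7/k^2 < ε.

M = (7/ε)^{1/2}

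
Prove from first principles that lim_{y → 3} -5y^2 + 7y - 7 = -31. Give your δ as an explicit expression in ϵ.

Fix ϵ > 0. We want δ > 0 such that 0 < |y − 3| < δ implies |(-5y^2 + 7y - 7) + 31| < ϵ.
(-5y^2 + 7y - 7) + 31 = -5y^2 + 7y + 24 = (y − 3)(-5y - 8).
So |(-5y^2 + 7y - 7) + 31| = |y − 3|·|-5y - 8|.
Require δ ≤ 1. Then |y − 3| < 1 gives |y| < 4, and by the triangle inequality |-5y - 8| ≤ 5·4 + 8 = 28.
Hence |(-5y^2 + 7y - 7) + 31| ≤ 28|y − 3| < ϵ provided |y − 3| < ϵ/28.
Choosing δ = min(1, ϵ/28) ensures both conditions, hence |(-5y^2 + 7y - 7) + 31| < ϵ.

δ = min(1, ϵ/28)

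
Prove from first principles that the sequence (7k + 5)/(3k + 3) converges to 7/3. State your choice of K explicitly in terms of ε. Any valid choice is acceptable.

Fix ε > 0. For k ≥ 1, |(7k + 5)/(3k + 3) − (7/3)| = |-6|/(3(3k + 3)) = 6/(3(3k + 3)).
Since 3k + 3 ≥ 3k for k ≥ 1, this is ≤ 6/(3·3k) = (2/3)/k.
So |(7k + 5)/(3k + 3) − (7/3)| < ε whenever k > (2/3)/ε.
Take K = (2/3)/ε. If k > K then |(7k + 5)/(3k + 3) − (7/3)| ≤ (2/3)/k < ε.

K = (2/3)/ε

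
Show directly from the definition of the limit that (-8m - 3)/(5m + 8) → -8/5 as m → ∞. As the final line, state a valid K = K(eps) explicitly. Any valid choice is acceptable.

K = (49/25)/eps

Let eps > 0. For m ≥ 1, |(-8m - 3)/(5m + 8) + 8/5| = |49|/(5(5m + 8)) = 49/(5(5m + 8)).
Since 5m + 8 ≥ 5m for m ≥ 1, this is ≤ 49/(5·5m) = (49/25)/m.
So |(-8m - 3)/(5m + 8) + 8/5| < eps whenever m > (49/25)/eps.
Take K = (49/25)/eps. If m > K then |(-8m - 3)/(5m + 8) + 8/5| ≤ (49/25)/m < eps.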